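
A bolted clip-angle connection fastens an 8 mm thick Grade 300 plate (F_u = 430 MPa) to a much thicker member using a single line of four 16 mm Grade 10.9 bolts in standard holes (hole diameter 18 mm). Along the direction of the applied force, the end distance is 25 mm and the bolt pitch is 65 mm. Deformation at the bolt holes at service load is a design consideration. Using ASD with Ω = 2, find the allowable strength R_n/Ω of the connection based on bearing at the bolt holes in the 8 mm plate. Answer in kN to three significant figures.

Per bolt r_n = 1.2 l_c t F_u ≤ 2.4 d t F_u; upper limit = 2.4 × 16 × 8 × 430 / 1000 = 132.1 kN.
Edge bolt: l_c = 25 − 18/2 = 16 mm → 1.2 × 16 × 8 × 430 / 1000 = 66.05 → r_n = 66.05 kN.
Interior bolts: l_c = 65 − 18 = 47 mm → 1.2 × 47 × 8 × 430 / 1000 = 194 → r_n = 132.1 kN.
R_n = 1 × 66.05 + 3 × 132.1 = 462.3 kN.
Allowable strength R_n/Ω = 462.3 / 2 = 231 kN.

231 kN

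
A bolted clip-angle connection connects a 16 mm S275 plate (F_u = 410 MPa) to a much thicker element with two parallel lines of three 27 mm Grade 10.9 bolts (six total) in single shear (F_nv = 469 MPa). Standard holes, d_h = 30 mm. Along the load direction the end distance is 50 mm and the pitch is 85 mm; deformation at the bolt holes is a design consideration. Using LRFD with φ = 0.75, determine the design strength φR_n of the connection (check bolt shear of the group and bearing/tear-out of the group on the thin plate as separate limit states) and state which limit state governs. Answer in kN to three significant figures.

1210 kN (bolt shear governs)

Bolt shear: A_b = π·27²/4 = 572.6 mm²; R_n = 469 × 572.6 × 6 × 1 / 1000 = 1611 kN → 0.75 × 1611 = 1210 kN.
Bearing (1.2 l_c t F_u ≤ 2.4 d t F_u): upper limit = 2.4·27·16·410 / 1000 = 425.1 kN.
  Edge l_c = 50 − 30/2 = 35 → r_n = 275.5 kN; interior l_c = 85 − 30 = 55 → r_n = 425.1 kN.
  R_n,bearing = 2·275.5 + 4·425.1 = 2251 kN → 0.75 × 2251 = 1690 kN.
Bolt shear governs: 1210 kN.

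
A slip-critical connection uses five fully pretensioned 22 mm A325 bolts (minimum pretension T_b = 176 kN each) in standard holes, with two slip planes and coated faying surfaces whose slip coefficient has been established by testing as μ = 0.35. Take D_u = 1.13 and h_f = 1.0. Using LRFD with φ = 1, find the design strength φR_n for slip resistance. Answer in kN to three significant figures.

R_n = μ · D_u · h_f · T_b · n_s · n_b = 0.35 × 1.13 × 1.0 × 176 × 2 × 5 = 696.1 kN.
Design strength φR_n = 1 × 696.1 = 696 kN.

696 kN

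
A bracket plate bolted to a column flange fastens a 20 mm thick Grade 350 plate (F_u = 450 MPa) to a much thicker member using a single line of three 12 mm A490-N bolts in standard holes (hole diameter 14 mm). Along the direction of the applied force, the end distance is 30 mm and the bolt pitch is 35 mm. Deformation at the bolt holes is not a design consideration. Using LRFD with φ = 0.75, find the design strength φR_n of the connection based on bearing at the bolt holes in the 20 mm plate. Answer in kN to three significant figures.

658 kN

Per bolt r_n = 1.5 l_c t F_u ≤ 3.0 d t F_u; upper limit = 3.0 × 12 × 20 × 450 / 1000 = 324 kN.
Edge bolt: l_c = 30 − 14/2 = 23 mm → 1.5 × 23 × 20 × 450 / 1000 = 310.5 → r_n = 310.5 kN.
Interior bolts: l_c = 35 − 14 = 21 mm → 1.5 × 21 × 20 × 450 / 1000 = 283.5 → r_n = 283.5 kN.
R_n = 1 × 310.5 + 2 × 283.5 = 877.5 kN.
Design strength φR_n = 0.75 × 877.5 = 658 kN.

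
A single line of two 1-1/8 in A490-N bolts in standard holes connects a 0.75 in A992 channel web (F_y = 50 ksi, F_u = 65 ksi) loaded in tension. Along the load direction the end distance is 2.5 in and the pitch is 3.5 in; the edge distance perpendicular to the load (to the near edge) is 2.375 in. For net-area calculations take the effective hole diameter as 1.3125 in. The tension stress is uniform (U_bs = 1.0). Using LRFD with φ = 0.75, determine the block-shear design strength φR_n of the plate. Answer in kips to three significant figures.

Shear plane L_v = 2.5 + 1·3.5 = 6 in; A_gv = 6 × 0.75 = 4.5 in².
A_nv = (6 − 1.5·1.3125) × 0.75 = 3.023 in².
A_nt = (2.375 − 0.5·1.3125) × 0.75 = 1.289 in².
0.6 F_u A_nv = 117.9 kips; 0.6 F_y A_gv = 135 kips → shear rupture governs the shear term.
R_n = 117.9 + 1.0 × 65 × 1.289 = 201.7 kips.
Design strength φR_n = 0.75 × 201.7 = 151 kips.

151 kips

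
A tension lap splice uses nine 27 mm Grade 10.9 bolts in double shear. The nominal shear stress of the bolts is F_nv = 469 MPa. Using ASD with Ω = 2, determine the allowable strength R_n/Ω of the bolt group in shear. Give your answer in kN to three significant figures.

A_b = π × 27² / 4 = 572.6 mm².
R_n = F_nv · A_b · n · n_s = 469 × 572.6 × 9 × 2 / 1000 = 4834 kN.
Allowable strength R_n/Ω = 4834 / 2 = 2420 kN.

2420 kN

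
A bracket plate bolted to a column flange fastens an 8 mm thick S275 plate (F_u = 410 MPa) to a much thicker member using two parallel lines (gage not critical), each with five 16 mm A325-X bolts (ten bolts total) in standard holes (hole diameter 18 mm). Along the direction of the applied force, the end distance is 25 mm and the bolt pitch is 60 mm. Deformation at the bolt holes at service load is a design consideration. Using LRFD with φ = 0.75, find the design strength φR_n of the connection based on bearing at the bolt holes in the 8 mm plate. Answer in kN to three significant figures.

Per bolt r_n = 1.2 l_c t F_u ≤ 2.4 d t F_u; upper limit = 2.4 × 16 × 8 × 410 / 1000 = 126 kN.
Edge bolt: l_c = 25 − 18/2 = 16 mm → 1.2 × 16 × 8 × 410 / 1000 = 62.98 → r_n = 62.98 kN.
Interior bolts: l_c = 60 − 18 = 42 mm → 1.2 × 42 × 8 × 410 / 1000 = 165.3 → r_n = 126 kN.
R_n = 2 × 62.98 + 8 × 126 = 1134 kN.
Design strength φR_n = 0.75 × 1134 = 850 kN.

850 kN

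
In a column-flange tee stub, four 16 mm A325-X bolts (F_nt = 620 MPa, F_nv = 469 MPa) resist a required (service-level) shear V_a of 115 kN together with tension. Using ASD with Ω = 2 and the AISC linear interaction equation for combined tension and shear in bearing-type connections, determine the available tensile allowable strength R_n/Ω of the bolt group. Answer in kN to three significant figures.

172 kN

A_b = π·16²/4 = 201.1 mm²; f_rv = 115 × 1000 / (4 × 201.1) = 143 MPa.
F'_nt = 1.3 F_nt − (Ω F_nt / F_nv) f_rv = 1.3·620 − (2·620/469)·143 = 427.9 MPa, capped at F_nt → F'_nt = 427.9 MPa.
R_n = F'_nt · A_b · n = 427.9 × 201.1 × 4 / 1000 = 344.2 kN.
Allowable strength R_n/Ω = 344.2 / 2 = 172 kN.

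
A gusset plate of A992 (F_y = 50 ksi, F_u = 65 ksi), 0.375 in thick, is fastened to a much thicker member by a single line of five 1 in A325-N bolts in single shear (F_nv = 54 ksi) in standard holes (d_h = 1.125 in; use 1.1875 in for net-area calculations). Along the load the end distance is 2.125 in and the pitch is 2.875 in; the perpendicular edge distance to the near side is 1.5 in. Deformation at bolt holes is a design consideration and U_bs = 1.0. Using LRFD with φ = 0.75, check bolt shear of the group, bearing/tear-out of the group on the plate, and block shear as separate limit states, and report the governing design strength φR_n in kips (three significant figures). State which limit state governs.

107 kips (block shear governs)

Bolt shear: A_b = π·1²/4 = 0.7854 in²; R_n = 54 × 0.7854 × 5 × 1 = 212.1 kips → 0.75 × 212.1 = 159 kips.
Bearing: edge l_c = 1.562, r_n = 45.7 kips; interior l_c = 1.75, r_n = 51.19 kips; R_n = 45.7 + 4·51.19 = 250.5 kips → 188 kips.
Block shear: A_gv = 5.109, A_nv = 3.105, A_nt = 0.3398 in²; R_n = min(0.6F_uA_nv, 0.6F_yA_gv) + U_bs·F_u·A_nt = 143.2 kips → 107 kips.
Block shear governs: 107 kips.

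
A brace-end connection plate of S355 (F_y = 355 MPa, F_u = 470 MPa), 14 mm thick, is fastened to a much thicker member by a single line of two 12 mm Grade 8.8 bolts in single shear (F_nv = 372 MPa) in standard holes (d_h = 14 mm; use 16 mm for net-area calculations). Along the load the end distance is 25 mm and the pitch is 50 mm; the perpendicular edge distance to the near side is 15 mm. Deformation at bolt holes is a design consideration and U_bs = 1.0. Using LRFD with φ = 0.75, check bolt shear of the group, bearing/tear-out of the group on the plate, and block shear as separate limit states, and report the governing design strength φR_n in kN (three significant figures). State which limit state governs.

63.1 kN (bolt shear governs)

Bolt shear: A_b = π·12²/4 = 113.1 mm²; R_n = 372 × 113.1 × 2 × 1 / 1000 = 84.14 kN → 0.75 × 84.14 = 63.1 kN.
Bearing: edge l_c = 18, r_n = 142.1 kN; interior l_c = 36, r_n = 189.5 kN; R_n = 142.1 + 1·189.5 = 331.6 kN → 249 kN.
Block shear: A_gv = 1050, A_nv = 714, A_nt = 98 mm²; R_n = min(0.6F_uA_nv, 0.6F_yA_gv) + U_bs·F_u·A_nt = 247.4 kN → 186 kN.
Bolt shear governs: 63.1 kN.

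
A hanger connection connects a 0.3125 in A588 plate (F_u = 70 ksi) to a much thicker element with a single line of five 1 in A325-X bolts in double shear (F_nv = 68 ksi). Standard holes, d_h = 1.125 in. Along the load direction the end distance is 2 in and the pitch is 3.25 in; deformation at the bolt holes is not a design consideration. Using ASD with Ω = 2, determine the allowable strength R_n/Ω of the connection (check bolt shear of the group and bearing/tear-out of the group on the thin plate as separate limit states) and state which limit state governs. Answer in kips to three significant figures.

155 kips (bearing governs)

Bolt shear: A_b = π·1²/4 = 0.7854 in²; R_n = 68 × 0.7854 × 5 × 2 = 534.1 kips → 534.1 / 2 = 267 kips.
Bearing (1.5 l_c t F_u ≤ 3.0 d t F_u): upper limit = 3.0·1·0.3125·70 = 65.62 kips.
  Edge l_c = 2 − 1.125/2 = 1.438 → r_n = 47.17 kips; interior l_c = 3.25 − 1.125 = 2.125 → r_n = 65.62 kips.
  R_n,bearing = 1·47.17 + 4·65.62 = 309.7 kips → 309.7 / 2 = 155 kips.
Bearing governs: 155 kips.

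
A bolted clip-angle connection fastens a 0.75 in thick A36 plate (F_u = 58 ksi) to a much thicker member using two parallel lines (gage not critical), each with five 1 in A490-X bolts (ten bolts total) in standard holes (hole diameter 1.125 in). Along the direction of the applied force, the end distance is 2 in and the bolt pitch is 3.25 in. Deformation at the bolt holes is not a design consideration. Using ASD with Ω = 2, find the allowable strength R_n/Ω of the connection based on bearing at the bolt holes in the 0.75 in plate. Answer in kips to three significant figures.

Per bolt r_n = 1.5 l_c t F_u ≤ 3.0 d t F_u; upper limit = 3.0 × 1 × 0.75 × 58 = 130.5 kips.
Edge bolt: l_c = 2 − 1.125/2 = 1.438 in → 1.5 × 1.438 × 0.75 × 58 = 93.8 → r_n = 93.8 kips.
Interior bolts: l_c = 3.25 − 1.125 = 2.125 in → 1.5 × 2.125 × 0.75 × 58 = 138.7 → r_n = 130.5 kips.
R_n = 2 × 93.8 + 8 × 130.5 = 1232 kips.
Allowable strength R_n/Ω = 1232 / 2 = 616 kips.

616 kips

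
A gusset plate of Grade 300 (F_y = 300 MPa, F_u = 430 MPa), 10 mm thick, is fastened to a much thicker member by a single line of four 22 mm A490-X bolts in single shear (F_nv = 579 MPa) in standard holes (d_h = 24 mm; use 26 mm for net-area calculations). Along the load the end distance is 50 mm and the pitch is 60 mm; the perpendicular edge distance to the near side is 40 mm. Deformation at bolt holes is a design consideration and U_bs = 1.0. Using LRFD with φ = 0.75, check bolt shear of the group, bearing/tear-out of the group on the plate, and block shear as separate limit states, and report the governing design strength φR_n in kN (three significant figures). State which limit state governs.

Bolt shear: A_b = π·22²/4 = 380.1 mm²; R_n = 579 × 380.1 × 4 × 1 / 1000 = 880.4 kN → 0.75 × 880.4 = 660 kN.
Bearing: edge l_c = 38, r_n = 196.1 kN; interior l_c = 36, r_n = 185.8 kN; R_n = 196.1 + 3·185.8 = 753.4 kN → 565 kN.
Block shear: A_gv = 2300, A_nv = 1390, A_nt = 270 mm²; R_n = min(0.6F_uA_nv, 0.6F_yA_gv) + U_bs·F_u·A_nt = 474.7 kN → 356 kN.
Block shear governs: 356 kN.

356 kN (block shear governs)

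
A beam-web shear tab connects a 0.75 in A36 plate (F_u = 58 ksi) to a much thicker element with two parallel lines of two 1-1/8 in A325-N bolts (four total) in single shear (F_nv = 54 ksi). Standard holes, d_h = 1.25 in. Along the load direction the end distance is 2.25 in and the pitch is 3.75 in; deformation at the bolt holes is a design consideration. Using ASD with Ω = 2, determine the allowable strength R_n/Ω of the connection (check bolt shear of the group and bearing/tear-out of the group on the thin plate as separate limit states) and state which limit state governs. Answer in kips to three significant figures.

Bolt shear: A_b = π·1.125²/4 = 0.994 in²; R_n = 54 × 0.994 × 4 × 1 = 214.7 kips → 214.7 / 2 = 107 kips.
Bearing (1.2 l_c t F_u ≤ 2.4 d t F_u): upper limit = 2.4·1.125·0.75·58 = 117.4 kips.
  Edge l_c = 2.25 − 1.25/2 = 1.625 → r_n = 84.82 kips; interior l_c = 3.75 − 1.25 = 2.5 → r_n = 117.4 kips.
  R_n,bearing = 2·84.82 + 2·117.4 = 404.5 kips → 404.5 / 2 = 202 kips.
Bolt shear governs: 107 kips.

107 kips (bolt shear governs)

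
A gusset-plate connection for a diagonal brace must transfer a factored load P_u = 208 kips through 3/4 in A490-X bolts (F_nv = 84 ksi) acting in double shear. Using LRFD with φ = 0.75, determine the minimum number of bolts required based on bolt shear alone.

A_b = π·0.75²/4 = 0.4418 in².
Per-bolt design strength φR_n = 0.75 × 84 × 0.4418 × 2 = 55.67 kips.
n ≥ 208 / 55.67 = 3.737 → use 4 bolts.

4 bolts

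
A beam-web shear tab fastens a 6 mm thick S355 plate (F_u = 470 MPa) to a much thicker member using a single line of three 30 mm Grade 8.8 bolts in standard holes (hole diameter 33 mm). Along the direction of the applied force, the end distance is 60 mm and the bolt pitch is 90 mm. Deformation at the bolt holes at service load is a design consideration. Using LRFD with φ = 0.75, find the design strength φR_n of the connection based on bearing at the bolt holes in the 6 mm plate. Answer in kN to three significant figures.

Per bolt r_n = 1.2 l_c t F_u ≤ 2.4 d t F_u; upper limit = 2.4 × 30 × 6 × 470 / 1000 = 203 kN.
Edge bolt: l_c = 60 − 33/2 = 43.5 mm → 1.2 × 43.5 × 6 × 470 / 1000 = 147.2 → r_n = 147.2 kN.
Interior bolts: l_c = 90 − 33 = 57 mm → 1.2 × 57 × 6 × 470 / 1000 = 192.9 → r_n = 192.9 kN.
R_n = 1 × 147.2 + 2 × 192.9 = 533 kN.
Design strength φR_n = 0.75 × 533 = 400 kN.

400 kN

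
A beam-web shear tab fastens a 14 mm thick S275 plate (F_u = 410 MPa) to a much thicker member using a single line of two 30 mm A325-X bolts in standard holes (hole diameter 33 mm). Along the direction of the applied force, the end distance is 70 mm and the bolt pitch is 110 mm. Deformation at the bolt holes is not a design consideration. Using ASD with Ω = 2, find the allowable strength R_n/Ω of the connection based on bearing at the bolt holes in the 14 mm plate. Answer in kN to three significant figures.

489 kN

Per bolt r_n = 1.5 l_c t F_u ≤ 3.0 d t F_u; upper limit = 3.0 × 30 × 14 × 410 / 1000 = 516.6 kN.
Edge bolt: l_c = 70 − 33/2 = 53.5 mm → 1.5 × 53.5 × 14 × 410 / 1000 = 460.6 → r_n = 460.6 kN.
Interior bolts: l_c = 110 − 33 = 77 mm → 1.5 × 77 × 14 × 410 / 1000 = 663 → r_n = 516.6 kN.
R_n = 1 × 460.6 + 1 × 516.6 = 977.2 kN.
Allowable strength R_n/Ω = 977.2 / 2 = 489 kN.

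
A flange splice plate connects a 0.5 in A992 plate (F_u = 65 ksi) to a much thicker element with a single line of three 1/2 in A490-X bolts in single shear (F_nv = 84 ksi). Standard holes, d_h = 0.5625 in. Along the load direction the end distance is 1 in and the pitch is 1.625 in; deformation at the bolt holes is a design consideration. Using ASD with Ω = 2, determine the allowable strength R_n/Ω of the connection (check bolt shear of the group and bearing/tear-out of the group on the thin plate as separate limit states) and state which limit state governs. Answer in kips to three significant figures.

Bolt shear: A_b = π·0.5²/4 = 0.1963 in²; R_n = 84 × 0.1963 × 3 × 1 = 49.48 kips → 49.48 / 2 = 24.7 kips.
Bearing (1.2 l_c t F_u ≤ 2.4 d t F_u): upper limit = 2.4·0.5·0.5·65 = 39 kips.
  Edge l_c = 1 − 0.5625/2 = 0.7188 → r_n = 28.03 kips; interior l_c = 1.625 − 0.5625 = 1.062 → r_n = 39 kips.
  R_n,bearing = 1·28.03 + 2·39 = 106 kips → 106 / 2 = 53 kips.
Bolt shear governs: 24.7 kips.

24.7 kips (bolt shear governs)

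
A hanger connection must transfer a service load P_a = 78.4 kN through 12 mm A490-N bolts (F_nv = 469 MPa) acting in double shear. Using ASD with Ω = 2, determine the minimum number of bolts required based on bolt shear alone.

2 bolts

A_b = π·12²/4 = 113.1 mm².
Per-bolt allowable strength R_n/Ω = 469 × 113.1 × 2 / 1000 / 2 = 53.04 kN.
n ≥ 78.4 / 53.04 = 1.478 → use 2 bolts.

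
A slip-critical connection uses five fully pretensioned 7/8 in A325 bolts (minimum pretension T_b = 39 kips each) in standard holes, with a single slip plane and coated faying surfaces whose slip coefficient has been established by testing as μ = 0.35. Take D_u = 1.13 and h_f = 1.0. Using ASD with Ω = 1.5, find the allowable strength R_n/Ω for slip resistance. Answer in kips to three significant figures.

51.4 kips

R_n = μ · D_u · h_f · T_b · n_s · n_b = 0.35 × 1.13 × 1.0 × 39 × 1 × 5 = 77.12 kips.
Allowable strength R_n/Ω = 77.12 / 1.5 = 51.4 kips.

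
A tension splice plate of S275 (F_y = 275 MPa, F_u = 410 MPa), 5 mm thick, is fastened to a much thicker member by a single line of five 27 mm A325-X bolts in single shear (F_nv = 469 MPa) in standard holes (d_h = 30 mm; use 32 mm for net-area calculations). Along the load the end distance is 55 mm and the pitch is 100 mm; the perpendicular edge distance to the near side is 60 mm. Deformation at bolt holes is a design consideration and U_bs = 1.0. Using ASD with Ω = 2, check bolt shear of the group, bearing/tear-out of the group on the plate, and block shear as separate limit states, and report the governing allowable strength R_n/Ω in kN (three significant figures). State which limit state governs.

233 kN (block shear governs)

Bolt shear: A_b = π·27²/4 = 572.6 mm²; R_n = 469 × 572.6 × 5 × 1 / 1000 = 1343 kN → 1343 / 2 = 671 kN.
Bearing: edge l_c = 40, r_n = 98.4 kN; interior l_c = 70, r_n = 132.8 kN; R_n = 98.4 + 4·132.8 = 629.8 kN → 315 kN.
Block shear: A_gv = 2275, A_nv = 1555, A_nt = 220 mm²; R_n = min(0.6F_uA_nv, 0.6F_yA_gv) + U_bs·F_u·A_nt = 465.6 kN → 233 kN.
Block shear governs: 233 kN.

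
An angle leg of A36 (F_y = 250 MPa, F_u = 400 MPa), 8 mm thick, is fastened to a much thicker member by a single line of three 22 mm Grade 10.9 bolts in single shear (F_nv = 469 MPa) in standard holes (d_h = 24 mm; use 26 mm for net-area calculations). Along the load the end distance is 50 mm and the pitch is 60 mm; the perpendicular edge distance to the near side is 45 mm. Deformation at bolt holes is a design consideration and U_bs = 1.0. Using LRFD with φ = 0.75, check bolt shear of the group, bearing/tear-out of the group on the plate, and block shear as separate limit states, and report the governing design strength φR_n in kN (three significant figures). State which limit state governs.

228 kN (block shear governs)

Bolt shear: A_b = π·22²/4 = 380.1 mm²; R_n = 469 × 380.1 × 3 × 1 / 1000 = 534.8 kN → 0.75 × 534.8 = 401 kN.
Bearing: edge l_c = 38, r_n = 145.9 kN; interior l_c = 36, r_n = 138.2 kN; R_n = 145.9 + 2·138.2 = 422.4 kN → 317 kN.
Block shear: A_gv = 1360, A_nv = 840, A_nt = 256 mm²; R_n = min(0.6F_uA_nv, 0.6F_yA_gv) + U_bs·F_u·A_nt = 304 kN → 228 kN.
Block shear governs: 228 kN.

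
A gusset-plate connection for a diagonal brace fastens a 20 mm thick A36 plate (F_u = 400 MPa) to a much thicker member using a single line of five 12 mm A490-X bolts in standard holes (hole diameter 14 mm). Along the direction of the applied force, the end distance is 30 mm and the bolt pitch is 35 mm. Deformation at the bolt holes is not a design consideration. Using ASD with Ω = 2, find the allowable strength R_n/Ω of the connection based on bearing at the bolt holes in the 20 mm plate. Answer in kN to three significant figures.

Per bolt r_n = 1.5 l_c t F_u ≤ 3.0 d t F_u; upper limit = 3.0 × 12 × 20 × 400 / 1000 = 288 kN.
Edge bolt: l_c = 30 − 14/2 = 23 mm → 1.5 × 23 × 20 × 400 / 1000 = 276 → r_n = 276 kN.
Interior bolts: l_c = 35 − 14 = 21 mm → 1.5 × 21 × 20 × 400 / 1000 = 252 → r_n = 252 kN.
R_n = 1 × 276 + 4 × 252 = 1284 kN.
Allowable strength R_n/Ω = 1284 / 2 = 642 kN.

642 kN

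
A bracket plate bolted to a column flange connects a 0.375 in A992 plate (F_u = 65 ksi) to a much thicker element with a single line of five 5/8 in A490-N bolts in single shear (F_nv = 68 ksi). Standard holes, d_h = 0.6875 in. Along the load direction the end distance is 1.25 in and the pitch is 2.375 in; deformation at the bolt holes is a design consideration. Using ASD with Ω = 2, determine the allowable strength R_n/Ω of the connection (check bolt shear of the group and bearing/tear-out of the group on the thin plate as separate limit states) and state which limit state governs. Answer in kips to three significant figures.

52.2 kips (bolt shear governs)

Bolt shear: A_b = π·0.625²/4 = 0.3068 in²; R_n = 68 × 0.3068 × 5 × 1 = 104.3 kips → 104.3 / 2 = 52.2 kips.
Bearing (1.2 l_c t F_u ≤ 2.4 d t F_u): upper limit = 2.4·0.625·0.375·65 = 36.56 kips.
  Edge l_c = 1.25 − 0.6875/2 = 0.9062 → r_n = 26.51 kips; interior l_c = 2.375 − 0.6875 = 1.688 → r_n = 36.56 kips.
  R_n,bearing = 1·26.51 + 4·36.56 = 172.8 kips → 172.8 / 2 = 86.4 kips.
Bolt shear governs: 52.2 kips.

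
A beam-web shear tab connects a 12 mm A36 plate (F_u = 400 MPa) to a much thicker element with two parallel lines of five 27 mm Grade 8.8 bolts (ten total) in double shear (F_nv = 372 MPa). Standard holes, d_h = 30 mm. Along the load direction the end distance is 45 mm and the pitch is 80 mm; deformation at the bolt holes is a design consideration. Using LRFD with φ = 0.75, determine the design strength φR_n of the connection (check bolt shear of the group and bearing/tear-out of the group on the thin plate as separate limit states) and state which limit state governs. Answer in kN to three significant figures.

1990 kN (bearing governs)

Bolt shear: A_b = π·27²/4 = 572.6 mm²; R_n = 372 × 572.6 × 10 × 2 / 1000 = 4260 kN → 0.75 × 4260 = 3190 kN.
Bearing (1.2 l_c t F_u ≤ 2.4 d t F_u): upper limit = 2.4·27·12·400 / 1000 = 311 kN.
  Edge l_c = 45 − 30/2 = 30 → r_n = 172.8 kN; interior l_c = 80 − 30 = 50 → r_n = 288 kN.
  R_n,bearing = 2·172.8 + 8·288 = 2650 kN → 0.75 × 2650 = 1990 kN.
Bearing governs: 1990 kN.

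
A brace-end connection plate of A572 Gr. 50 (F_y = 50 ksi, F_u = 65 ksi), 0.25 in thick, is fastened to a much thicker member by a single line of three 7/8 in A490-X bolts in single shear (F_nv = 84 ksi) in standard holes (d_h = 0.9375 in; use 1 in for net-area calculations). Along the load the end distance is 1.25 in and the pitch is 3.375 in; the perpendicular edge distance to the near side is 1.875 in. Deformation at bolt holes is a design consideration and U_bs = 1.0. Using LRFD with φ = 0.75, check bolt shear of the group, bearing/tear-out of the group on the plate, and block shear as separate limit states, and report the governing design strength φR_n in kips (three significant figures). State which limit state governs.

Bolt shear: A_b = π·0.875²/4 = 0.6013 in²; R_n = 84 × 0.6013 × 3 × 1 = 151.5 kips → 0.75 × 151.5 = 114 kips.
Bearing: edge l_c = 0.7812, r_n = 15.23 kips; interior l_c = 2.438, r_n = 34.12 kips; R_n = 15.23 + 2·34.12 = 83.48 kips → 62.6 kips.
Block shear: A_gv = 2, A_nv = 1.375, A_nt = 0.3438 in²; R_n = min(0.6F_uA_nv, 0.6F_yA_gv) + U_bs·F_u·A_nt = 75.97 kips → 57 kips.
Block shear governs: 57 kips.

57 kips (block shear governs)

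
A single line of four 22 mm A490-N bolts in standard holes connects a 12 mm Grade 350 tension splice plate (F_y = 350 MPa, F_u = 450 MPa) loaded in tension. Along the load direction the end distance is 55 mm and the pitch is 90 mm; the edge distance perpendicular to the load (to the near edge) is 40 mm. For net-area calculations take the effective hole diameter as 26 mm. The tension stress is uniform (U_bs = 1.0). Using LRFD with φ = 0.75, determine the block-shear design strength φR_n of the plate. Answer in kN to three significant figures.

678 kN

Shear plane L_v = 55 + 3·90 = 325 mm; A_gv = 325 × 12 = 3900 mm².
A_nv = (325 − 3.5·26) × 12 = 2808 mm².
A_nt = (40 − 0.5·26) × 12 = 324 mm².
0.6 F_u A_nv = 758.2 kN; 0.6 F_y A_gv = 819 kN → shear rupture governs the shear term.
R_n = 758.2 + 1.0 × 450 × 324 / 1000 = 904 kN.
Design strength φR_n = 0.75 × 904 = 678 kN.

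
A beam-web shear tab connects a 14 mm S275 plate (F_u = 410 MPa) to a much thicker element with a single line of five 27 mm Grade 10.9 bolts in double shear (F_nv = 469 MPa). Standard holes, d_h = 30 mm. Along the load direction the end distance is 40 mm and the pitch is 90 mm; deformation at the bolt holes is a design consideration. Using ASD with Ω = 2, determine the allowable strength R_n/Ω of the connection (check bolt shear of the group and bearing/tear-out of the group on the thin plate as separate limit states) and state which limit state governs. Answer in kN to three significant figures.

830 kN (bearing governs)

Bolt shear: A_b = π·27²/4 = 572.6 mm²; R_n = 469 × 572.6 × 5 × 2 / 1000 = 2685 kN → 2685 / 2 = 1340 kN.
Bearing (1.2 l_c t F_u ≤ 2.4 d t F_u): upper limit = 2.4·27·14·410 / 1000 = 372 kN.
  Edge l_c = 40 − 30/2 = 25 → r_n = 172.2 kN; interior l_c = 90 − 30 = 60 → r_n = 372 kN.
  R_n,bearing = 1·172.2 + 4·372 = 1660 kN → 1660 / 2 = 830 kN.
Bearing governs: 830 kN.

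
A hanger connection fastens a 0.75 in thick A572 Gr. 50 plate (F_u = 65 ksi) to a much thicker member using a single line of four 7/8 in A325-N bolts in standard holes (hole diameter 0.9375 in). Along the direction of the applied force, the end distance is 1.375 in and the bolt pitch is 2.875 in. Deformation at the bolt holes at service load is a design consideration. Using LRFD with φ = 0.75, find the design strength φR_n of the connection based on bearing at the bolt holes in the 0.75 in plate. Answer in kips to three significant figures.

270 kips

Per bolt r_n = 1.2 l_c t F_u ≤ 2.4 d t F_u; upper limit = 2.4 × 0.875 × 0.75 × 65 = 102.4 kips.
Edge bolt: l_c = 1.375 − 0.9375/2 = 0.9062 in → 1.2 × 0.9062 × 0.75 × 65 = 53.02 → r_n = 53.02 kips.
Interior bolts: l_c = 2.875 − 0.9375 = 1.938 in → 1.2 × 1.938 × 0.75 × 65 = 113.3 → r_n = 102.4 kips.
R_n = 1 × 53.02 + 3 × 102.4 = 360.1 kips.
Design strength φR_n = 0.75 × 360.1 = 270 kips.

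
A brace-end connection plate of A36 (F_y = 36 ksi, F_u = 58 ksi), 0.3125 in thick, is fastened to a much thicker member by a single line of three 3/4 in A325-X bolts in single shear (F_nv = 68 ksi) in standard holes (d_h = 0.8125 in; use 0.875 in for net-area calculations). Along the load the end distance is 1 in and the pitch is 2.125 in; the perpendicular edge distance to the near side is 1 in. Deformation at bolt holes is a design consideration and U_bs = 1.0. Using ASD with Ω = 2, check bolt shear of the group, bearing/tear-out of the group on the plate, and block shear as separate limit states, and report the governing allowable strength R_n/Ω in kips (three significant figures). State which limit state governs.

Bolt shear: A_b = π·0.75²/4 = 0.4418 in²; R_n = 68 × 0.4418 × 3 × 1 = 90.12 kips → 90.12 / 2 = 45.1 kips.
Bearing: edge l_c = 0.5938, r_n = 12.91 kips; interior l_c = 1.312, r_n = 28.55 kips; R_n = 12.91 + 2·28.55 = 70.01 kips → 35 kips.
Block shear: A_gv = 1.641, A_nv = 0.957, A_nt = 0.1758 in²; R_n = min(0.6F_uA_nv, 0.6F_yA_gv) + U_bs·F_u·A_nt = 43.5 kips → 21.8 kips.
Block shear governs: 21.8 kips.

21.8 kips (block shear governs)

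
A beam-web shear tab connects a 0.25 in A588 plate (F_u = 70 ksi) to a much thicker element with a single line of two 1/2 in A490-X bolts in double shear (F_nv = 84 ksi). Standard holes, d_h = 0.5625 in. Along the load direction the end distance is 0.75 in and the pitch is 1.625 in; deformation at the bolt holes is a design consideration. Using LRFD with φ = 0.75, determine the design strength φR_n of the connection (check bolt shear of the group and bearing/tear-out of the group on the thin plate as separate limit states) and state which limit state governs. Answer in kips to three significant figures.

Bolt shear: A_b = π·0.5²/4 = 0.1963 in²; R_n = 84 × 0.1963 × 2 × 2 = 65.97 kips → 0.75 × 65.97 = 49.5 kips.
Bearing (1.2 l_c t F_u ≤ 2.4 d t F_u): upper limit = 2.4·0.5·0.25·70 = 21 kips.
  Edge l_c = 0.75 − 0.5625/2 = 0.4688 → r_n = 9.844 kips; interior l_c = 1.625 − 0.5625 = 1.062 → r_n = 21 kips.
  R_n,bearing = 1·9.844 + 1·21 = 30.84 kips → 0.75 × 30.84 = 23.1 kips.
Bearing governs: 23.1 kips.

23.1 kips (bearing governs)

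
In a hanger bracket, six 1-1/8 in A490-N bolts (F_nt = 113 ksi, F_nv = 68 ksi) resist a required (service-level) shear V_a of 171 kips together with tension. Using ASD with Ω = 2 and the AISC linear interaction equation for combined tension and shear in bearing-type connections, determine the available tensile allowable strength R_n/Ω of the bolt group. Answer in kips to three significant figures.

A_b = π·1.125²/4 = 0.994 in²; f_rv = 171 / (6 × 0.994) = 28.67 ksi.
F'_nt = 1.3 F_nt − (Ω F_nt / F_nv) f_rv = 1.3·113 − (2·113/68)·28.67 = 51.61 ksi, capped at F_nt → F'_nt = 51.61 ksi.
R_n = F'_nt · A_b · n = 51.61 × 0.994 × 6 = 307.8 kips.
Allowable strength R_n/Ω = 307.8 / 2 = 154 kips.

154 kips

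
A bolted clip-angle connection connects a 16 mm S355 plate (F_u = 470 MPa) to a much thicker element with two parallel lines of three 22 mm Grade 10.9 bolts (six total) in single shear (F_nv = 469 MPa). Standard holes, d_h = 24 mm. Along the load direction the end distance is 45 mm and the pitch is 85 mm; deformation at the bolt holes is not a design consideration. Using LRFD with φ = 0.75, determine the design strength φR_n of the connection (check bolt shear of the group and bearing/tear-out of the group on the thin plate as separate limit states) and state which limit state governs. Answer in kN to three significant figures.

Bolt shear: A_b = π·22²/4 = 380.1 mm²; R_n = 469 × 380.1 × 6 × 1 / 1000 = 1070 kN → 0.75 × 1070 = 802 kN.
Bearing (1.5 l_c t F_u ≤ 3.0 d t F_u): upper limit = 3.0·22·16·470 / 1000 = 496.3 kN.
  Edge l_c = 45 − 24/2 = 33 → r_n = 372.2 kN; interior l_c = 85 − 24 = 61 → r_n = 496.3 kN.
  R_n,bearing = 2·372.2 + 4·496.3 = 2730 kN → 0.75 × 2730 = 2050 kN.
Bolt shear governs: 802 kN.

802 kN (bolt shear governs)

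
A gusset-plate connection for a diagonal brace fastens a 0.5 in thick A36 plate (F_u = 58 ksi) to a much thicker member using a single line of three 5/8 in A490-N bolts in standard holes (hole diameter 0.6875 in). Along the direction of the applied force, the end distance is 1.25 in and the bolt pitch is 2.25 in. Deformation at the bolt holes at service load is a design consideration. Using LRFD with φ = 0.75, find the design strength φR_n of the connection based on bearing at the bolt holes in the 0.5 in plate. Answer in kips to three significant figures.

Per bolt r_n = 1.2 l_c t F_u ≤ 2.4 d t F_u; upper limit = 2.4 × 0.625 × 0.5 × 58 = 43.5 kips.
Edge bolt: l_c = 1.25 − 0.6875/2 = 0.9062 in → 1.2 × 0.9062 × 0.5 × 58 = 31.54 → r_n = 31.54 kips.
Interior bolts: l_c = 2.25 − 0.6875 = 1.562 in → 1.2 × 1.562 × 0.5 × 58 = 54.38 → r_n = 43.5 kips.
R_n = 1 × 31.54 + 2 × 43.5 = 118.5 kips.
Design strength φR_n = 0.75 × 118.5 = 88.9 kips.

88.9 kips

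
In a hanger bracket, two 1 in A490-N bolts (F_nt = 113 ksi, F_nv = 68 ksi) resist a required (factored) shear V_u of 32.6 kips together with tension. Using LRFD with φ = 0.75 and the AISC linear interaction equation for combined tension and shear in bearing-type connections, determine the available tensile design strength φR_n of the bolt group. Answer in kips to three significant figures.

A_b = π·1²/4 = 0.7854 in²; f_rv = 32.6 / (2 × 0.7854) = 20.75 ksi.
F'_nt = 1.3 F_nt − (F_nt / φF_nv) f_rv = 1.3·113 − (113/(0.75·68))·20.75 = 100.9 ksi, capped at F_nt → F'_nt = 100.9 ksi.
R_n = F'_nt · A_b · n = 100.9 × 0.7854 × 2 = 158.5 kips.
Design strength φR_n = 0.75 × 158.5 = 119 kips.

119 kips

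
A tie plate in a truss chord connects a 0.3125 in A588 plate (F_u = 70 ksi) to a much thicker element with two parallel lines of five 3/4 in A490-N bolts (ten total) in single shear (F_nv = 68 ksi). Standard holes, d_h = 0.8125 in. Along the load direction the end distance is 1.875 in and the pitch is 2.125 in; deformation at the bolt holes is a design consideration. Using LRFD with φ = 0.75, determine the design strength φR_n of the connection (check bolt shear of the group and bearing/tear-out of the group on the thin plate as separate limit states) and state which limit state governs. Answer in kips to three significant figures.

Bolt shear: A_b = π·0.75²/4 = 0.4418 in²; R_n = 68 × 0.4418 × 10 × 1 = 300.4 kips → 0.75 × 300.4 = 225 kips.
Bearing (1.2 l_c t F_u ≤ 2.4 d t F_u): upper limit = 2.4·0.75·0.3125·70 = 39.38 kips.
  Edge l_c = 1.875 − 0.8125/2 = 1.469 → r_n = 38.55 kips; interior l_c = 2.125 − 0.8125 = 1.312 → r_n = 34.45 kips.
  R_n,bearing = 2·38.55 + 8·34.45 = 352.7 kips → 0.75 × 352.7 = 265 kips.
Bolt shear governs: 225 kips.

225 kips (bolt shear governs)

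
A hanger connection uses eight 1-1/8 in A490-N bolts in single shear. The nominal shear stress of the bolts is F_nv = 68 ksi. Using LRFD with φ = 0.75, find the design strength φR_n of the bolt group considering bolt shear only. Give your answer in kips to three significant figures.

406 kips

A_b = π × 1.125² / 4 = 0.994 in².
R_n = F_nv · A_b · n · n_s = 68 × 0.994 × 8 × 1 = 540.7 kips.
Design strength φR_n = 0.75 × 540.7 = 406 kips.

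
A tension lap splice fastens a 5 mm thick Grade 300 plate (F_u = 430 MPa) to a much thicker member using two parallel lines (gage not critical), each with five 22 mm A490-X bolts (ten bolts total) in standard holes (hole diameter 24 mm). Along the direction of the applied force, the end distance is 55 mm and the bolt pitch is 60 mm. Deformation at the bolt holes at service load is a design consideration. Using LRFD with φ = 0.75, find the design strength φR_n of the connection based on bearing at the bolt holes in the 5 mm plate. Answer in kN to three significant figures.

724 kN

Per bolt r_n = 1.2 l_c t F_u ≤ 2.4 d t F_u; upper limit = 2.4 × 22 × 5 × 430 / 1000 = 113.5 kN.
Edge bolt: l_c = 55 − 24/2 = 43 mm → 1.2 × 43 × 5 × 430 / 1000 = 110.9 → r_n = 110.9 kN.
Interior bolts: l_c = 60 − 24 = 36 mm → 1.2 × 36 × 5 × 430 / 1000 = 92.88 → r_n = 92.88 kN.
R_n = 2 × 110.9 + 8 × 92.88 = 964.9 kN.
Design strength φR_n = 0.75 × 964.9 = 724 kN.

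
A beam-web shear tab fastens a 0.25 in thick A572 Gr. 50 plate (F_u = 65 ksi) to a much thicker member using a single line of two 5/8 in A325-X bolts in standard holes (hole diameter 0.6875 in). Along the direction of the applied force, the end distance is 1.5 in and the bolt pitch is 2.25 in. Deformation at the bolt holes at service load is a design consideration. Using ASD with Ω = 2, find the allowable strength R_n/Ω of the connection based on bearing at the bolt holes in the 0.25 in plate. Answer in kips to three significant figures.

23.5 kips

Per bolt r_n = 1.2 l_c t F_u ≤ 2.4 d t F_u; upper limit = 2.4 × 0.625 × 0.25 × 65 = 24.38 kips.
Edge bolt: l_c = 1.5 − 0.6875/2 = 1.156 in → 1.2 × 1.156 × 0.25 × 65 = 22.55 → r_n = 22.55 kips.
Interior bolts: l_c = 2.25 − 0.6875 = 1.562 in → 1.2 × 1.562 × 0.25 × 65 = 30.47 → r_n = 24.38 kips.
R_n = 1 × 22.55 + 1 × 24.38 = 46.92 kips.
Allowable strength R_n/Ω = 46.92 / 2 = 23.5 kips.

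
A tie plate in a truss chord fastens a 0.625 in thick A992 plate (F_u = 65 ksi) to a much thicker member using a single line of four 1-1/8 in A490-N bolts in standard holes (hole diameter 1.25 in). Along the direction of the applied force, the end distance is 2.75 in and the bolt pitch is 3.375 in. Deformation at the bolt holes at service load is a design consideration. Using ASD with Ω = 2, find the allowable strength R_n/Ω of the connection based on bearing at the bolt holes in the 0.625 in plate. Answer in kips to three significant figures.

Per bolt r_n = 1.2 l_c t F_u ≤ 2.4 d t F_u; upper limit = 2.4 × 1.125 × 0.625 × 65 = 109.7 kips.
Edge bolt: l_c = 2.75 − 1.25/2 = 2.125 in → 1.2 × 2.125 × 0.625 × 65 = 103.6 → r_n = 103.6 kips.
Interior bolts: l_c = 3.375 − 1.25 = 2.125 in → 1.2 × 2.125 × 0.625 × 65 = 103.6 → r_n = 103.6 kips.
R_n = 1 × 103.6 + 3 × 103.6 = 414.4 kips.
Allowable strength R_n/Ω = 414.4 / 2 = 207 kips.

207 kips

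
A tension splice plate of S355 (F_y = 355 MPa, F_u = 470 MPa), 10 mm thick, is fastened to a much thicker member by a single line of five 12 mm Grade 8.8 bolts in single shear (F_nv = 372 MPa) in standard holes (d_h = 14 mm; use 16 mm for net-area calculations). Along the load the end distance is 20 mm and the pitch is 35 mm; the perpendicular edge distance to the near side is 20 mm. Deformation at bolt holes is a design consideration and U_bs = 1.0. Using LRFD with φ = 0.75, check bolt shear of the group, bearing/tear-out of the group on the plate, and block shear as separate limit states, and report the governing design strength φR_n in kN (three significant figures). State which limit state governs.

158 kN (bolt shear governs)

Bolt shear: A_b = π·12²/4 = 113.1 mm²; R_n = 372 × 113.1 × 5 × 1 / 1000 = 210.4 kN → 0.75 × 210.4 = 158 kN.
Bearing: edge l_c = 13, r_n = 73.32 kN; interior l_c = 21, r_n = 118.4 kN; R_n = 73.32 + 4·118.4 = 547.1 kN → 410 kN.
Block shear: A_gv = 1600, A_nv = 880, A_nt = 120 mm²; R_n = min(0.6F_uA_nv, 0.6F_yA_gv) + U_bs·F_u·A_nt = 304.6 kN → 228 kN.
Bolt shear governs: 158 kN.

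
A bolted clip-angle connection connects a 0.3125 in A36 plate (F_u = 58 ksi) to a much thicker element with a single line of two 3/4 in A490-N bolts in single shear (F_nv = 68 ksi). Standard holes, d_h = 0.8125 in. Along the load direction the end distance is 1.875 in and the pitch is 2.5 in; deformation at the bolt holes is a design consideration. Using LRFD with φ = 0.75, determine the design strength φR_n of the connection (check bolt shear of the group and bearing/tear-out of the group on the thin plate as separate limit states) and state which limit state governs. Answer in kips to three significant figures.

45.1 kips (bolt shear governs)

Bolt shear: A_b = π·0.75²/4 = 0.4418 in²; R_n = 68 × 0.4418 × 2 × 1 = 60.08 kips → 0.75 × 60.08 = 45.1 kips.
Bearing (1.2 l_c t F_u ≤ 2.4 d t F_u): upper limit = 2.4·0.75·0.3125·58 = 32.62 kips.
  Edge l_c = 1.875 − 0.8125/2 = 1.469 → r_n = 31.95 kips; interior l_c = 2.5 − 0.8125 = 1.688 → r_n = 32.62 kips.
  R_n,bearing = 1·31.95 + 1·32.62 = 64.57 kips → 0.75 × 64.57 = 48.4 kips.
Bolt shear governs: 45.1 kips.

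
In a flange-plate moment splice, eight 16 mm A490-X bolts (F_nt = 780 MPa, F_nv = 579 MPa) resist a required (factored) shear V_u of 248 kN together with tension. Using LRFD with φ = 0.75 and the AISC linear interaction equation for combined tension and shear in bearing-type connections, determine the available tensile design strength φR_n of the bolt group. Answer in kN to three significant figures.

A_b = π·16²/4 = 201.1 mm²; f_rv = 248 × 1000 / (8 × 201.1) = 154.2 MPa.
F'_nt = 1.3 F_nt − (F_nt / φF_nv) f_rv = 1.3·780 − (780/(0.75·579))·154.2 = 737.1 MPa, capped at F_nt → F'_nt = 737.1 MPa.
R_n = F'_nt · A_b · n = 737.1 × 201.1 × 8 / 1000 = 1186 kN.
Design strength φR_n = 0.75 × 1186 = 889 kN.

889 kN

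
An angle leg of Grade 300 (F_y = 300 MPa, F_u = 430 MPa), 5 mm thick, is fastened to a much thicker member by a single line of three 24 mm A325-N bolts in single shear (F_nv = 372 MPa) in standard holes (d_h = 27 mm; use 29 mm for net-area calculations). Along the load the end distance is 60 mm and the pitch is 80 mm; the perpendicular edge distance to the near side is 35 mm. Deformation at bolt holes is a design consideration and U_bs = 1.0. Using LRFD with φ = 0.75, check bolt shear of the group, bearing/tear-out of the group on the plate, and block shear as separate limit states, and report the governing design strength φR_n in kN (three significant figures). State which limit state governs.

Bolt shear: A_b = π·24²/4 = 452.4 mm²; R_n = 372 × 452.4 × 3 × 1 / 1000 = 504.9 kN → 0.75 × 504.9 = 379 kN.
Bearing: edge l_c = 46.5, r_n = 120 kN; interior l_c = 53, r_n = 123.8 kN; R_n = 120 + 2·123.8 = 367.6 kN → 276 kN.
Block shear: A_gv = 1100, A_nv = 737.5, A_nt = 102.5 mm²; R_n = min(0.6F_uA_nv, 0.6F_yA_gv) + U_bs·F_u·A_nt = 234.3 kN → 176 kN.
Block shear governs: 176 kN.

176 kN (block shear governs)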